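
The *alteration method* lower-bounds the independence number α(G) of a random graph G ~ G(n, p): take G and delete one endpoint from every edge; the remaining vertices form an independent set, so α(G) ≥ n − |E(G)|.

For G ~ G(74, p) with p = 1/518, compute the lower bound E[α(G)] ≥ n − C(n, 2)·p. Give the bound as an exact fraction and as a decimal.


E[|E(G)|] = C(74, 2)·p = 2701 · (1/518) = 73/14.
E[α(G)] ≥ n − E[|E(G)|] = 74 − 73/14 = 963/14.
Numerically: ≈ 68.785714.
(This is only a lower bound; the true E[α(G)] may be larger.)

E[α(G)] ≥ 963/14 ≈ 68.785714.


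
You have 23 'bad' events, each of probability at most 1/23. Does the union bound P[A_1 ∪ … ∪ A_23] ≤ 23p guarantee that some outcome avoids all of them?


Union bound: P[∪_{i=1}^{23} A_i] ≤ Σ_i P[A_i] ≤ 23·p = 23·(1/23) = 1.
Numerically: 1 ≈ 1.0000.
Is 1 < 1? NO.
Since the bound 1 is ≥ 1, the union bound is uninformative here; it does NOT by itself certify existence.

23·p = 1 ≈ 1.0000; existence NOT certified by the union bound.


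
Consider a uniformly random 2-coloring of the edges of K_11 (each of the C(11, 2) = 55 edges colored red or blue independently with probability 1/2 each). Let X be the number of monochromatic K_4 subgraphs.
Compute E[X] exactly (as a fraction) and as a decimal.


Let X = Σ_S X_S over the C(11, 4) = 330 subsets S of size 4, where X_S = 1 if the K_4 on S is monochromatic.
For a fixed S, the K_4 on S has C(4, 2) = 6 edges. P[all 6 edges red] = (1/2)^6, and likewise for blue, so P[monochromatic] = 2·(1/2)^6 = 2^{1 − 6} = 1/32.
Summing: E[X] = C(11, 4) · 2^{1 − 6} = 330 · 1/32 = 165/16.
Numerically: E[X] ≈ 10.3125.

E[X] = C(11,4)·2^(1−C(4,2)) = 165/16 ≈ 10.3125.


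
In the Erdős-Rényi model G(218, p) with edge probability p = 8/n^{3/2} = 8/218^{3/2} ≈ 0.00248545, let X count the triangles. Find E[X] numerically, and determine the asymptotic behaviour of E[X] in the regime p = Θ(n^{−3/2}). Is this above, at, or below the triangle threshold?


Number of potential triangles: C(218, 3) = 1703016.
Each occurs with probability p³ ≈ (0.00248545)³ ≈ 1.53537951e-08.
By linearity: E[X] = C(218, 3)·p³ ≈ 1703016 · 1.53537951e-08 ≈ 0.026148.
Since α = 3/2 > 1, p = c/n^{3/2} = o(1/n) is below the triangle threshold p ~ 1/n. Asymptotically E[X] ~ (c³/6)·n^{3(1−α)} = (8³/6)·n^{-1.5} → 0, so by Markov's inequality G has no triangles w.h.p.

E[X] ≈ 0.026148; in regime p = Θ(1/n^{3/2}) E[X] tends to 0 (below the triangle threshold p ~ 1/n).


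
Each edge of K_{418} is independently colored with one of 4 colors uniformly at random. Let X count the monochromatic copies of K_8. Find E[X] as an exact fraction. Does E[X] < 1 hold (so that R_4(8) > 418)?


E[X] = C(418, 8) · 4^{1 − 28} = 21608403021078588 · 4^{−27} = 21608403021078588/18014398509481984.
As a reduced fraction: E[X] = 5402100755269647/4503599627370496 ≈ 1.199507.
Is E[X] < 1? NO.
Since E[X] ≥ 1, the first-moment bound is inconclusive at n = 418; it does NOT by itself certify R_4(8) > 418.

E[X] = 5402100755269647/4503599627370496 ≈ 1.199507; E[X] ≥ 1; first-moment method inconclusive here.


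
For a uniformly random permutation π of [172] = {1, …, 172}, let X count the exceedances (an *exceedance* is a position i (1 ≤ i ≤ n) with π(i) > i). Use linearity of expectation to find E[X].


Write X = Σ_{i=1}^{172} X_i, where X_i = 1_{π(i) > i}.
For each fixed i, π(i) is uniform over {1, …, 172} (marginal of a uniform permutation), so P[π(i) > i] = (n − i)/n. Summing: Σ_{i=1}^{172} (n − i)/n = (0 + 1 + … + 171)/172 = 172(172 − 1)/(2·172) = (172 − 1)/2.
Hence E[X] = Σ_{i=1}^{172} (172 − i)/172 = 171/2 ≈ 85.500.

E[X] = 171/2 = 85.500.


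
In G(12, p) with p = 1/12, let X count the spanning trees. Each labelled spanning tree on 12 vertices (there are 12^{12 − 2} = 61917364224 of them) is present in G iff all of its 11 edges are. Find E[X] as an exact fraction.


K_12 has 12^{12 − 2} = 61917364224 labelled spanning trees.
For each such spanning tree H, let X_H = 1 if all 11 edges of H are present in G. Then P[X_H = 1] = p^{11} = (1/12)^{11} = 1/743008370688.
By linearity: E[X] = Σ_H E[X_H] = 61917364224 · p^{11} = 61917364224 · 1/743008370688 = 1/12.
Numerically: E[X] ≈ 0.0833333.

E[X] = 61917364224 · (1/12)^{11} = 1/12 ≈ 0.0833333.


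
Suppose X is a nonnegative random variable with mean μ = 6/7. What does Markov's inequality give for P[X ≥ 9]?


μ = E[X] = 6/7, a = 9.
Markov: P[X ≥ 9] ≤ μ/a = (6/7)/9 = 2/21.
Numerically: ≈ 0.09524.
(Since a = 9 > μ = 0.85714, the bound 2/21 is < 1 and informative.)

P[X ≥ 9] ≤ 2/21 ≈ 0.09524.


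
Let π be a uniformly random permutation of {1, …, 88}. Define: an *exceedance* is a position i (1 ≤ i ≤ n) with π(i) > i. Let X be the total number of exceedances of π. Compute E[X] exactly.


Write X = Σ_{i=1}^{88} X_i, where X_i = 1_{π(i) > i}.
For each fixed i, π(i) is uniform over {1, …, 88} (marginal of a uniform permutation), so P[π(i) > i] = (n − i)/n. Summing: Σ_{i=1}^{88} (n − i)/n = (0 + 1 + … + 87)/88 = 88(88 − 1)/(2·88) = (88 − 1)/2.
Hence E[X] = Σ_{i=1}^{88} (88 − i)/88 = 87/2 ≈ 43.50000.

E[X] = 87/2 = 43.50000.


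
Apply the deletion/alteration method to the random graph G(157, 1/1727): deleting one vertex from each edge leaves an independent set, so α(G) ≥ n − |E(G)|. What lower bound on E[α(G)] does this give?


E[|E(G)|] = C(157, 2)·p = 12246 · (1/1727) = 78/11.
E[α(G)] ≥ n − E[|E(G)|] = 157 − 78/11 = 1649/11.
Numerically: ≈ 149.909091.
(This is only a lower bound; the true E[α(G)] may be larger.)

E[α(G)] ≥ 1649/11 ≈ 149.909091.


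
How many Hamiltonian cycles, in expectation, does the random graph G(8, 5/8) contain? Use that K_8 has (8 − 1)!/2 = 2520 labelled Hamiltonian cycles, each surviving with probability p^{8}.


K_8 has (8 − 1)!/2 = 2520 labelled Hamiltonian cycles.
For each such Hamiltonian cycle H, let X_H = 1 if all 8 edges of H are present in G. Then P[X_H = 1] = p^{8} = (5/8)^{8} = 390625/16777216.
By linearity of expectation: E[X] = Σ_H E[X_H] = 2520 · p^{8} = 2520 · 390625/16777216 = 123046875/2097152.
Numerically: E[X] ≈ 58.67.

E[X] = 2520 · (5/8)^{8} = 123046875/2097152 ≈ 58.67.


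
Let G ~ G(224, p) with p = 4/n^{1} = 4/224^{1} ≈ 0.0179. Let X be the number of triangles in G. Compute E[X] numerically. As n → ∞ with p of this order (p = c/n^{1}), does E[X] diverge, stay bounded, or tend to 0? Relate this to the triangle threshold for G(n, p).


Number of potential triangles: C(224, 3) = 1848224.
Each occurs with probability p³ ≈ (0.0179)³ ≈ 5.69424e-06.
By linearity: E[X] = C(224, 3)·p³ ≈ 1848224 · 5.69424e-06 ≈ 10.524.
Here α = 1, so p = 4/n is exactly at the triangle threshold p ~ 1/n. Asymptotically E[X] → c³/6 = 4³/6 = 32/3 ≈ 10.667, a bounded constant. In this regime the triangle count is asymptotically Poisson(c³/6).

E[X] ≈ 10.524; in regime p = Θ(1/n^{1}) E[X] stays bounded (at the triangle threshold p ~ 1/n).


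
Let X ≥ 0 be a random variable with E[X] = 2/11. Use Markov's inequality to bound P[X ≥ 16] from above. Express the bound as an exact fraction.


μ = E[X] = 2/11, a = 16.
Markov: P[X ≥ 16] ≤ μ/a = (2/11)/16 = 1/88.
Numerically: ≈ 0.011.
(Since a = 16 > μ = 0.182, the bound 1/88 is < 1 and informative.)

P[X ≥ 16] ≤ 1/88 ≈ 0.011.


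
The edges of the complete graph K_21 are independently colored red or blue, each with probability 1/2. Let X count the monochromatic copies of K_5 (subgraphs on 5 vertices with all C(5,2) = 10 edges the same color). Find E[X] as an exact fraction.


Let X = Σ_S X_S over the C(21, 5) = 20349 subsets S of size 5, where X_S = 1 if the K_5 on S is monochromatic.
For a fixed S, the K_5 on S has C(5, 2) = 10 edges. P[all 10 edges red] = (1/2)^10, and likewise for blue, so P[monochromatic] = 2·(1/2)^10 = 2^{1 − 10} = 1/512.
By linearity: E[X] = C(21, 5) · 2^{1 − 10} = 20349 · 1/512 = 20349/512.
Numerically: E[X] ≈ 39.744141.

E[X] = C(21,5)·2^(1−C(5,2)) = 20349/512 ≈ 39.744141.


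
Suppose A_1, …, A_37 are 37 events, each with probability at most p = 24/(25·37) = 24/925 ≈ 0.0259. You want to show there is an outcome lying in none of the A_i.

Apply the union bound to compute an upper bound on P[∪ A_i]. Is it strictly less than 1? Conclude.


Union bound: P[∪_{i=1}^{37} A_i] ≤ Σ_i P[A_i] ≤ 37·p = 37·(24/925) = 24/25.
Numerically: 24/25 ≈ 0.9600.
Is 24/25 < 1? YES.
Since P[∪ A_i] ≤ 24/25 < 1, the complement has P[∩ A_i^c] ≥ 1 − 24/25 = 1/25 > 0, so some outcome avoids every A_i.

37·p = 24/25 ≈ 0.9600; existence CERTIFIED by the union bound.


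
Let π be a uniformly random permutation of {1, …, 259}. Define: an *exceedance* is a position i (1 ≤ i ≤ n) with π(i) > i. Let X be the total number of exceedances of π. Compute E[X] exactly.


Write X = Σ_{i=1}^{259} X_i, where X_i = 1_{π(i) > i}.
For each fixed i, π(i) is uniform over {1, …, 259} (marginal of a uniform permutation), so P[π(i) > i] = (n − i)/n. Summing: Σ_{i=1}^{259} (n − i)/n = (0 + 1 + … + 258)/259 = 259(259 − 1)/(2·259) = (259 − 1)/2.
Hence E[X] = Σ_{i=1}^{259} (259 − i)/259 = 129 ≈ 129.000000.

E[X] = 129 = 129.000000.


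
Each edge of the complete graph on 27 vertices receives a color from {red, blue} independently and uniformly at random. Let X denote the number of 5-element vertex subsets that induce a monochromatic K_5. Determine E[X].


Let X = Σ_S X_S over the C(27, 5) = 80730 subsets S of size 5, where X_S = 1 if the K_5 on S is monochromatic.
For a fixed S, the K_5 on S has C(5, 2) = 10 edges. P[all 10 edges red] = (1/2)^10, and likewise for blue, so P[monochromatic] = 2·(1/2)^10 = 2^{1 − 10} = 1/512.
Summing: E[X] = C(27, 5) · 2^{1 − 10} = 80730 · 1/512 = 40365/256.
Numerically: E[X] ≈ 157.6758.

E[X] = C(27,5)·2^(1−C(5,2)) = 40365/256 ≈ 157.6758.


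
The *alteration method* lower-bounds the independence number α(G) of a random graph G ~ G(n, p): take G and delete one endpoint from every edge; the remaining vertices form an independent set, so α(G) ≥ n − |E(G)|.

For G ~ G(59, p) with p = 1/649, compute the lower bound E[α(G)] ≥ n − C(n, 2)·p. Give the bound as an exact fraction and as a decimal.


E[|E(G)|] = C(59, 2)·p = 1711 · (1/649) = 29/11.
E[α(G)] ≥ n − E[|E(G)|] = 59 − 29/11 = 620/11.
Numerically: ≈ 56.364.
(This is only a lower bound; the true E[α(G)] may be larger.)

E[α(G)] ≥ 620/11 ≈ 56.364.


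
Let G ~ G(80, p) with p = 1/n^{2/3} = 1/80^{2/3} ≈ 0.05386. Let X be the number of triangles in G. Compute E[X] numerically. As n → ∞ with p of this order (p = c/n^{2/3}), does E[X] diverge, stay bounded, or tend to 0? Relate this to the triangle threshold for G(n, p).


Number of potential triangles: C(80, 3) = 82160.
Each occurs with probability p³ ≈ (0.05386)³ ≈ 1.562500e-04.
By linearity: E[X] = C(80, 3)·p³ ≈ 82160 · 1.562500e-04 ≈ 12.8375.
Since α = 2/3 < 1, p = c/n^{2/3} ≫ 1/n is above the triangle threshold p ~ 1/n. Asymptotically E[X] ~ (c³/6)·n^{3(1−α)} = (1³/6)·n^{1} → ∞; triangles are abundant w.h.p.

E[X] ≈ 12.8375; in regime p = Θ(1/n^{2/3}) E[X] diverges (above the triangle threshold p ~ 1/n).


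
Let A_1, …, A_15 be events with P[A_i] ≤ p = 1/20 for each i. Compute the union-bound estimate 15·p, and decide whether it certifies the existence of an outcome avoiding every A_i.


Union bound: P[∪_{i=1}^{15} A_i] ≤ Σ_i P[A_i] ≤ 15·p = 15·(1/20) = 3/4.
Numerically: 3/4 ≈ 0.750.
Is 3/4 < 1? YES.
Since P[∪ A_i] ≤ 3/4 < 1, the complement has P[∩ A_i^c] ≥ 1 − 3/4 = 1/4 > 0, so some outcome avoids every A_i.

15·p = 3/4 ≈ 0.750; existence CERTIFIED by the union bound.


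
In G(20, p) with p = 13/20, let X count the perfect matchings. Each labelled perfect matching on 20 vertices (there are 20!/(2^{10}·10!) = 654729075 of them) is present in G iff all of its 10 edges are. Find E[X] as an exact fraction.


K_20 has 20!/(2^{10}·10!) = 654729075 labelled perfect matchings.
For each such perfect matching H, let X_H = 1 if all 10 edges of H are present in G. Then P[X_H = 1] = p^{10} = (13/20)^{10} = 137858491849/10240000000000.
By linearity: E[X] = Σ_H E[X_H] = 654729075 · p^{10} = 654729075 · 137858491849/10240000000000 = 3610398513967632387/409600000000.
Numerically: E[X] ≈ 8.8144e+06.

E[X] = 654729075 · (13/20)^{10} = 3610398513967632387/409600000000 ≈ 8.8144e+06.


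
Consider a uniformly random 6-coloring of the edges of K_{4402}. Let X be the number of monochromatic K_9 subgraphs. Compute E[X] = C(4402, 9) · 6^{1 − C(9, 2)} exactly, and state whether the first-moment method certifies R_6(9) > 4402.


E[X] = C(4402, 9) · 6^{1 − 36} = 1696419745356657449393393700 · 6^{−35} = 1696419745356657449393393700/1719070799748422591028658176.
As a reduced fraction: E[X] = 141368312113054787449449475/143255899979035215919054848 ≈ 0.98682.
Is E[X] < 1? YES.
Since E[X] < 1, there exists a 6-coloring of K_{4402} with no monochromatic K_9; hence R_6(9) > 4402.

E[X] = 141368312113054787449449475/143255899979035215919054848 ≈ 0.98682; E[X] < 1, so R_6(9) > 4402.


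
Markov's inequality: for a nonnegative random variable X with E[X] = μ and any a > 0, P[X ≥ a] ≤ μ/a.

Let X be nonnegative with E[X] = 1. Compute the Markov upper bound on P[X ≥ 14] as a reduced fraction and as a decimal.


μ = E[X] = 1, a = 14.
Markov: P[X ≥ 14] ≤ μ/a = (1)/14 = 1/14.
Numerically: ≈ 0.071429.
(Since a = 14 > μ = 1.000000, the bound 1/14 is < 1 and informative.)

P[X ≥ 14] ≤ 1/14 ≈ 0.071429.


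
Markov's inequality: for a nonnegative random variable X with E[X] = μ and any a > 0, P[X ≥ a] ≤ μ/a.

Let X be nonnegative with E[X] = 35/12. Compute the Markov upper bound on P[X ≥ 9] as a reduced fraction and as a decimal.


μ = E[X] = 35/12, a = 9.
Markov: P[X ≥ 9] ≤ μ/a = (35/12)/9 = 35/108.
Numerically: ≈ 0.324.
(Since a = 9 > μ = 2.917, the bound 35/108 is < 1 and informative.)

P[X ≥ 9] ≤ 35/108 ≈ 0.324.


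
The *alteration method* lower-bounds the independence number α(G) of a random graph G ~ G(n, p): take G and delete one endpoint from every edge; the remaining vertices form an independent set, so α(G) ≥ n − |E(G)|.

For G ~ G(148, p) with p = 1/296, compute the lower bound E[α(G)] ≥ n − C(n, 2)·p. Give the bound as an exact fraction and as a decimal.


E[|E(G)|] = C(148, 2)·p = 10878 · (1/296) = 147/4.
E[α(G)] ≥ n − E[|E(G)|] = 148 − 147/4 = 445/4.
Numerically: ≈ 111.250.
(This is only a lower bound; the true E[α(G)] may be larger.)

E[α(G)] ≥ 445/4 ≈ 111.250.


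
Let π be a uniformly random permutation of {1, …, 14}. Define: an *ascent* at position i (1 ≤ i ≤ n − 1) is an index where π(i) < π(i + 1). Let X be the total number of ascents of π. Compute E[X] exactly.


Write X = Σ X_I over i = 1, …, 13, with X_I the indicator of one ascent.
There are 13 indicators.
For each fixed i, the pair (π(i), π(i+1)) is a uniformly random ordered pair of distinct values from {1, …, 14}; by symmetry P[π(i) < π(i+1)] = 1/2.
By linearity: E[X] = 13 · (1/2) = (14 − 1) · (1/2) = 13/2 ≈ 6.5000.

E[X] = 13/2 = 6.5000.


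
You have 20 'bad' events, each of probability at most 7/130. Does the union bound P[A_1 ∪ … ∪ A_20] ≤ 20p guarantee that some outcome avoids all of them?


Union bound: P[∪_{i=1}^{20} A_i] ≤ Σ_i P[A_i] ≤ 20·p = 20·(7/130) = 14/13.
Numerically: 14/13 ≈ 1.076923.
Is 14/13 < 1? NO.
Since the bound 14/13 is ≥ 1, the union bound is uninformative here; it does NOT by itself certify existence.

20·p = 14/13 ≈ 1.076923; existence NOT certified by the union bound.


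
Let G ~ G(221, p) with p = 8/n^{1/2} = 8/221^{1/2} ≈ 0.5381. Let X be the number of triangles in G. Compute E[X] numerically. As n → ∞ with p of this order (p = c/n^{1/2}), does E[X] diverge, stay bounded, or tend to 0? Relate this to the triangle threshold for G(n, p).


Number of potential triangles: C(221, 3) = 1774630.
Each occurs with probability p³ ≈ (0.5381)³ ≈ 1.558409e-01.
By linearity: E[X] = C(221, 3)·p³ ≈ 1774630 · 1.558409e-01 ≈ 276560.0018.
Since α = 1/2 < 1, p = c/n^{1/2} ≫ 1/n is above the triangle threshold p ~ 1/n. Asymptotically E[X] ~ (c³/6)·n^{3(1−α)} = (8³/6)·n^{1.5} → ∞; triangles are abundant w.h.p.

E[X] ≈ 276560.0018; in regime p = Θ(1/n^{1/2}) E[X] diverges (above the triangle threshold p ~ 1/n).


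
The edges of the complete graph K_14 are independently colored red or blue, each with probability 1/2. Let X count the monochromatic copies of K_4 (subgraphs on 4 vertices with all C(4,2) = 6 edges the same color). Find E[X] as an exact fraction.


Let X = Σ_S X_S over the C(14, 4) = 1001 subsets S of size 4, where X_S = 1 if the K_4 on S is monochromatic.
For a fixed S, the K_4 on S has C(4, 2) = 6 edges. P[all 6 edges red] = (1/2)^6, and likewise for blue, so P[monochromatic] = 2·(1/2)^6 = 2^{1 − 6} = 1/32.
By linearity of expectation: E[X] = C(14, 4) · 2^{1 − 6} = 1001 · 1/32 = 1001/32.
Numerically: E[X] ≈ 31.2812.

E[X] = C(14,4)·2^(1−C(4,2)) = 1001/32 ≈ 31.2812.


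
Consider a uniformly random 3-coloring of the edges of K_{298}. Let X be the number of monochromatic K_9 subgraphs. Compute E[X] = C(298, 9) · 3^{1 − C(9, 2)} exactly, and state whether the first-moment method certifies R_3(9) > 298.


E[X] = C(298, 9) · 3^{1 − 36} = 45207677551849890 · 3^{−35} = 45207677551849890/50031545098999707.
As a reduced fraction: E[X] = 15069225850616630/16677181699666569 ≈ 0.903583.
Is E[X] < 1? YES.
Since E[X] < 1, there exists a 3-coloring of K_{298} with no monochromatic K_9; hence R_3(9) > 298.

E[X] = 15069225850616630/16677181699666569 ≈ 0.903583; E[X] < 1, so R_3(9) > 298.


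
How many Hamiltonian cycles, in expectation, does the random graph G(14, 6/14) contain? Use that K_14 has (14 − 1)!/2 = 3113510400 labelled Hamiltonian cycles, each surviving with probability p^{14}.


K_14 has (14 − 1)!/2 = 3113510400 labelled Hamiltonian cycles.
For each such Hamiltonian cycle H, let X_H = 1 if all 14 edges of H are present in G. Then P[X_H = 1] = p^{14} = (3/7)^{14} = 4782969/678223072849.
By linearity of expectation: E[X] = Σ_H E[X_H] = 3113510400 · p^{14} = 3113510400 · 4782969/678223072849 = 2127403389196800/96889010407.
Numerically: E[X] ≈ 2.196e+04.

E[X] = 3113510400 · (3/7)^{14} = 2127403389196800/96889010407 ≈ 2.196e+04.


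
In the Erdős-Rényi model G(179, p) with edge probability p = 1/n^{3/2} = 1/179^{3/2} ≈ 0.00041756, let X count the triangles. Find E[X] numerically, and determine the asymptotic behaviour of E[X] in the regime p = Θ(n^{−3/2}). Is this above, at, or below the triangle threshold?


Number of potential triangles: C(179, 3) = 939929.
Each occurs with probability p³ ≈ (0.00041756)³ ≈ 7.2805026e-11.
By linearity: E[X] = C(179, 3)·p³ ≈ 939929 · 7.2805026e-11 ≈ 0.00007.
Since α = 3/2 > 1, p = c/n^{3/2} = o(1/n) is below the triangle threshold p ~ 1/n. Asymptotically E[X] ~ (c³/6)·n^{3(1−α)} = (1³/6)·n^{-1.5} → 0, so by Markov's inequality G has no triangles w.h.p.

E[X] ≈ 0.00007; in regime p = Θ(1/n^{3/2}) E[X] tends to 0 (below the triangle threshold p ~ 1/n).


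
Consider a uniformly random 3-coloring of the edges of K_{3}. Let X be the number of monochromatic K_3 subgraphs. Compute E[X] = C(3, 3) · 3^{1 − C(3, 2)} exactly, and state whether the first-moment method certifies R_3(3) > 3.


E[X] = C(3, 3) · 3^{1 − 3} = 1 · 3^{−2} = 1/9.
As a reduced fraction: E[X] = 1/9 ≈ 0.111111.
Is E[X] < 1? YES.
Since E[X] < 1, there exists a 3-coloring of K_{3} with no monochromatic K_3; hence R_3(3) > 3.

E[X] = 1/9 ≈ 0.111111; E[X] < 1, so R_3(3) > 3.


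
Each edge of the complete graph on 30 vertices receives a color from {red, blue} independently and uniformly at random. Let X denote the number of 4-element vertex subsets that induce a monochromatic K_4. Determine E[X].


Let X = Σ_S X_S over the C(30, 4) = 27405 subsets S of size 4, where X_S = 1 if the K_4 on S is monochromatic.
For a fixed S, the K_4 on S has C(4, 2) = 6 edges. P[all 6 edges red] = (1/2)^6, and likewise for blue, so P[monochromatic] = 2·(1/2)^6 = 2^{1 − 6} = 1/32.
By linearity: E[X] = C(30, 4) · 2^{1 − 6} = 27405 · 1/32 = 27405/32.
Numerically: E[X] ≈ 856.406.

E[X] = C(30,4)·2^(1−C(4,2)) = 27405/32 ≈ 856.406.


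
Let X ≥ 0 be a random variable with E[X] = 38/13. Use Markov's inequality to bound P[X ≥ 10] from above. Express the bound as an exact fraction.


μ = E[X] = 38/13, a = 10.
Markov: P[X ≥ 10] ≤ μ/a = (38/13)/10 = 19/65.
Numerically: ≈ 0.292.
(Since a = 10 > μ = 2.923, the bound 19/65 is < 1 and informative.)

P[X ≥ 10] ≤ 19/65 ≈ 0.292.


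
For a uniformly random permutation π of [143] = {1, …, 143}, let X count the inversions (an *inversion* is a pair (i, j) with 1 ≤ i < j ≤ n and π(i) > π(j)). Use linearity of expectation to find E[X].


Write X = Σ X_I over the C(143, 2) = 10153 pairs i < j, with X_I the indicator of one inversion.
There are 10153 indicators.
For each fixed pair i < j, the values π(i) and π(j) are two distinct elements of {1, …, 143} in uniformly random order; by symmetry P[π(i) > π(j)] = 1/2.
By linearity: E[X] = 10153 · (1/2) = C(143, 2) · (1/2) = 10153/2 = 10153/2 ≈ 5076.50000.

E[X] = 10153/2 = 5076.50000.


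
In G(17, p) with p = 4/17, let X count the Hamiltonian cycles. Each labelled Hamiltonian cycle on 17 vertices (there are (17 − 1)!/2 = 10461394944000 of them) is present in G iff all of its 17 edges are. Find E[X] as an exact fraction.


K_17 has (17 − 1)!/2 = 10461394944000 labelled Hamiltonian cycles.
For each such Hamiltonian cycle H, let X_H = 1 if all 17 edges of H are present in G. Then P[X_H = 1] = p^{17} = (4/17)^{17} = 17179869184/827240261886336764177.
By linearity: E[X] = Σ_H E[X_H] = 10461394944000 · p^{17} = 10461394944000 · 17179869184/827240261886336764177 = 179725396620079005696000/827240261886336764177.
Numerically: E[X] ≈ 217.

E[X] = 10461394944000 · (4/17)^{17} = 179725396620079005696000/827240261886336764177 ≈ 217.


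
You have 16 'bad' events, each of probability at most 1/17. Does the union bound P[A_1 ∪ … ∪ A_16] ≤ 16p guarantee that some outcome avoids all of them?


Union bound: P[∪_{i=1}^{16} A_i] ≤ Σ_i P[A_i] ≤ 16·p = 16·(1/17) = 16/17.
Numerically: 16/17 ≈ 0.9412.
Is 16/17 < 1? YES.
Since P[∪ A_i] ≤ 16/17 < 1, the complement has P[∩ A_i^c] ≥ 1 − 16/17 = 1/17 > 0, so some outcome avoids every A_i.

16·p = 16/17 ≈ 0.9412; existence CERTIFIED by the union bound.


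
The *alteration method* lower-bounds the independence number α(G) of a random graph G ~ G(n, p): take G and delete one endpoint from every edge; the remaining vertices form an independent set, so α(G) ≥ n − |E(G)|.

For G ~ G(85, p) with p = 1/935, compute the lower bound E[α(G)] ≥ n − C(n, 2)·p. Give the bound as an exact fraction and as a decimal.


E[|E(G)|] = C(85, 2)·p = 3570 · (1/935) = 42/11.
E[α(G)] ≥ n − E[|E(G)|] = 85 − 42/11 = 893/11.
Numerically: ≈ 81.1818.
(This is only a lower bound; the true E[α(G)] may be larger.)

E[α(G)] ≥ 893/11 ≈ 81.1818.


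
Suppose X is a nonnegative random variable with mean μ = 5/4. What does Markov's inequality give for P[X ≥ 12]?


μ = E[X] = 5/4, a = 12.
Markov: P[X ≥ 12] ≤ μ/a = (5/4)/12 = 5/48.
Numerically: ≈ 0.10417.
(Since a = 12 > μ = 1.25000, the bound 5/48 is < 1 and informative.)

P[X ≥ 12] ≤ 5/48 ≈ 0.10417.


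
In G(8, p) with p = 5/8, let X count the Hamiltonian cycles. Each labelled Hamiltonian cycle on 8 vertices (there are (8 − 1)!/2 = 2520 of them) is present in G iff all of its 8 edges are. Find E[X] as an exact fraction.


K_8 has (8 − 1)!/2 = 2520 labelled Hamiltonian cycles.
For each such Hamiltonian cycle H, let X_H = 1 if all 8 edges of H are present in G. Then P[X_H = 1] = p^{8} = (5/8)^{8} = 390625/16777216.
By linearity: E[X] = Σ_H E[X_H] = 2520 · p^{8} = 2520 · 390625/16777216 = 123046875/2097152.
Numerically: E[X] ≈ 58.7.

E[X] = 2520 · (5/8)^{8} = 123046875/2097152 ≈ 58.7.


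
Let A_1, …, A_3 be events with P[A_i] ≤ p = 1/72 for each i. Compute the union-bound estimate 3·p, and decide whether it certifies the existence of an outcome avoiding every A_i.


Union bound: P[∪_{i=1}^{3} A_i] ≤ Σ_i P[A_i] ≤ 3·p = 3·(1/72) = 1/24.
Numerically: 1/24 ≈ 0.0417.
Is 1/24 < 1? YES.
Since P[∪ A_i] ≤ 1/24 < 1, the complement has P[∩ A_i^c] ≥ 1 − 1/24 = 23/24 > 0, so some outcome avoids every A_i.

3·p = 1/24 ≈ 0.0417; existence CERTIFIED by the union bound.


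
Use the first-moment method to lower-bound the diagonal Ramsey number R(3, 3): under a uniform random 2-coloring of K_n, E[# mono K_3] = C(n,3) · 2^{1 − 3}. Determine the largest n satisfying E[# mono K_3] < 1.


We need C(n, 3) · 2^{1 − 3} < 1, i.e. C(n, 3) < 2^{3 − 1} = 4.
Check values of n near the boundary:
  n = 3: C(3, 3) = 1; 1 < 4? YES
  n = 4: C(4, 3) = 4; 4 < 4? NO
  n = 5: C(5, 3) = 10; 10 < 4? NO
  n = 6: C(6, 3) = 20; 20 < 4? NO
The largest n with C(n, 3) < 4 is n = 3 (where E[X] = 1/4 ≈ 0.2500000). Hence R(3, 3) > 3, i.e. R(3, 3) ≥ 4.

Largest n = 3; hence R(3, 3) > 3.


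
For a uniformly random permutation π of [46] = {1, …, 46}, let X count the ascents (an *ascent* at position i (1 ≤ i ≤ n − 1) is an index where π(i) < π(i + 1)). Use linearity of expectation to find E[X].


Write X = Σ X_I over i = 1, …, 45, with X_I the indicator of one ascent.
There are 45 indicators.
For each fixed i, the pair (π(i), π(i+1)) is a uniformly random ordered pair of distinct values from {1, …, 46}; by symmetry P[π(i) < π(i+1)] = 1/2.
By linearity: E[X] = 45 · (1/2) = (46 − 1) · (1/2) = 45/2 ≈ 22.50000.

E[X] = 45/2 = 22.50000.


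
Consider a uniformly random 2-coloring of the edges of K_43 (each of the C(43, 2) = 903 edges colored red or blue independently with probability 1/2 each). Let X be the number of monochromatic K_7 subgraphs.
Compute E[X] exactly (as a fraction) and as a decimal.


Let X = Σ_S X_S over the C(43, 7) = 32224114 subsets S of size 7, where X_S = 1 if the K_7 on S is monochromatic.
For a fixed S, the K_7 on S has C(7, 2) = 21 edges. P[all 21 edges red] = (1/2)^21, and likewise for blue, so P[monochromatic] = 2·(1/2)^21 = 2^{1 − 21} = 1/1048576.
Summing: E[X] = C(43, 7) · 2^{1 − 21} = 32224114 · 1/1048576 = 16112057/524288.
Numerically: E[X] ≈ 30.73131.

E[X] = C(43,7)·2^(1−C(7,2)) = 16112057/524288 ≈ 30.73131.


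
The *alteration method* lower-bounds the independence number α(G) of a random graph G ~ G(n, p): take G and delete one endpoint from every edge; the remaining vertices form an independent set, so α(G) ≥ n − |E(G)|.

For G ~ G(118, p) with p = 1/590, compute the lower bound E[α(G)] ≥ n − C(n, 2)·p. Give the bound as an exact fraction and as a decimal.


E[|E(G)|] = C(118, 2)·p = 6903 · (1/590) = 117/10.
E[α(G)] ≥ n − E[|E(G)|] = 118 − 117/10 = 1063/10.
Numerically: ≈ 106.300.
(This is only a lower bound; the true E[α(G)] may be larger.)

E[α(G)] ≥ 1063/10 ≈ 106.300.


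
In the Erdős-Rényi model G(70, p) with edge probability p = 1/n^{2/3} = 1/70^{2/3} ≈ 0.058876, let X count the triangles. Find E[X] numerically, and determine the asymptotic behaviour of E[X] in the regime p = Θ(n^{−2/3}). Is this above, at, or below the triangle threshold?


Number of potential triangles: C(70, 3) = 54740.
Each occurs with probability p³ ≈ (0.058876)³ ≈ 2.0408163e-04.
By linearity: E[X] = C(70, 3)·p³ ≈ 54740 · 2.0408163e-04 ≈ 11.17143.
Since α = 2/3 < 1, p = c/n^{2/3} ≫ 1/n is above the triangle threshold p ~ 1/n. Asymptotically E[X] ~ (c³/6)·n^{3(1−α)} = (1³/6)·n^{1} → ∞; triangles are abundant w.h.p.

E[X] ≈ 11.17143; in regime p = Θ(1/n^{2/3}) E[X] diverges (above the triangle threshold p ~ 1/n).


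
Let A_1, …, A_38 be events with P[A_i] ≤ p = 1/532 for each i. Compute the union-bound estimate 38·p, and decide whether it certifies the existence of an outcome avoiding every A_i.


Union bound: P[∪_{i=1}^{38} A_i] ≤ Σ_i P[A_i] ≤ 38·p = 38·(1/532) = 1/14.
Numerically: 1/14 ≈ 0.0714286.
Is 1/14 < 1? YES.
Since P[∪ A_i] ≤ 1/14 < 1, the complement has P[∩ A_i^c] ≥ 1 − 1/14 = 13/14 > 0, so some outcome avoids every A_i.

38·p = 1/14 ≈ 0.0714286; existence CERTIFIED by the union bound.


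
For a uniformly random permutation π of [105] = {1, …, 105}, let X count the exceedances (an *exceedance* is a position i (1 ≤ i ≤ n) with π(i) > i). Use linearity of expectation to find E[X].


Write X = Σ_{i=1}^{105} X_i, where X_i = 1_{π(i) > i}.
For each fixed i, π(i) is uniform over {1, …, 105} (marginal of a uniform permutation), so P[π(i) > i] = (n − i)/n. Summing: Σ_{i=1}^{105} (n − i)/n = (0 + 1 + … + 104)/105 = 105(105 − 1)/(2·105) = (105 − 1)/2.
Hence E[X] = Σ_{i=1}^{105} (105 − i)/105 = 52 ≈ 52.00000.

E[X] = 52 = 52.00000.


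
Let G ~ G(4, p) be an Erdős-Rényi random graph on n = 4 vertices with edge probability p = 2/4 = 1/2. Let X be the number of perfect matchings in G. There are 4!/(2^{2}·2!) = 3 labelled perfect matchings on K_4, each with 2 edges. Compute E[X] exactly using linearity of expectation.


K_4 has 4!/(2^{2}·2!) = 3 labelled perfect matchings.
For each such perfect matching H, let X_H = 1 if all 2 edges of H are present in G. Then P[X_H = 1] = p^{2} = (1/2)^{2} = 1/4.
By linearity of expectation: E[X] = Σ_H E[X_H] = 3 · p^{2} = 3 · 1/4 = 3/4.
Numerically: E[X] ≈ 0.75.

E[X] = 3 · (1/2)^{2} = 3/4 ≈ 0.75.


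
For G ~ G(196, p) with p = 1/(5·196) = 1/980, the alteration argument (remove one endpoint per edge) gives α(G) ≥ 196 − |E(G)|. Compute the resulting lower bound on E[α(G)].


E[|E(G)|] = C(196, 2)·p = 19110 · (1/980) = 39/2.
E[α(G)] ≥ n − E[|E(G)|] = 196 − 39/2 = 353/2.
Numerically: ≈ 176.5000.
(This is only a lower bound; the true E[α(G)] may be larger.)

E[α(G)] ≥ 353/2 ≈ 176.5000.


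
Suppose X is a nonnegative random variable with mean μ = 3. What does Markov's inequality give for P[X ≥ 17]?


μ = E[X] = 3, a = 17.
Markov: P[X ≥ 17] ≤ μ/a = (3)/17 = 3/17.
Numerically: ≈ 0.1765.
(Since a = 17 > μ = 3.0000, the bound 3/17 is < 1 and informative.)

P[X ≥ 17] ≤ 3/17 ≈ 0.1765.


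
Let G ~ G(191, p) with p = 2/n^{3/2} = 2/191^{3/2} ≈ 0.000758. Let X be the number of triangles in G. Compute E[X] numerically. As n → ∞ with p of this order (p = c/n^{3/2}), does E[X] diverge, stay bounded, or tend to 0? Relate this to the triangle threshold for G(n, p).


Number of potential triangles: C(191, 3) = 1143135.
Each occurs with probability p³ ≈ (0.000758)³ ≈ 4.34950e-10.
By linearity: E[X] = C(191, 3)·p³ ≈ 1143135 · 4.34950e-10 ≈ 0.000.
Since α = 3/2 > 1, p = c/n^{3/2} = o(1/n) is below the triangle threshold p ~ 1/n. Asymptotically E[X] ~ (c³/6)·n^{3(1−α)} = (2³/6)·n^{-1.5} → 0, so by Markov's inequality G has no triangles w.h.p.

E[X] ≈ 0.000; in regime p = Θ(1/n^{3/2}) E[X] tends to 0 (below the triangle threshold p ~ 1/n).


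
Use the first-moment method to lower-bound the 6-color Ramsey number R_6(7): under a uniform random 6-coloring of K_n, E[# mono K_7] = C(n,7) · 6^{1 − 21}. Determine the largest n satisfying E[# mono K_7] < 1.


We need C(n, 7) · 6^{1 − 21} < 1, i.e. C(n, 7) < 6^{21 − 1} = 3656158440062976.
Check values of n near the boundary:
  n = 565: C(565, 7) = 3513212521235560; 3513212521235560 < 3656158440062976? YES
  n = 566: C(566, 7) = 3557206237959440; 3557206237959440 < 3656158440062976? YES
  n = 567: C(567, 7) = 3601671315933933; 3601671315933933 < 3656158440062976? YES
  n = 568: C(568, 7) = 3646611956239704; 3646611956239704 < 3656158440062976? YES
  n = 569: C(569, 7) = 3692032389858348; 3692032389858348 < 3656158440062976? NO
The largest n with C(n, 7) < 3656158440062976 is n = 568 (where E[X] = 16882462760369/16926659444736 ≈ 0.99739). Hence R_6(7) > 568, i.e. R_6(7) ≥ 569.

Largest n = 568; hence R_6(7) > 568.


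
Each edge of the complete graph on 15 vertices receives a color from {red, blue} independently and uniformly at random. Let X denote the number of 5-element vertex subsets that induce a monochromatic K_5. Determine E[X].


Let X = Σ_S X_S over the C(15, 5) = 3003 subsets S of size 5, where X_S = 1 if the K_5 on S is monochromatic.
For a fixed S, the K_5 on S has C(5, 2) = 10 edges. P[all 10 edges red] = (1/2)^10, and likewise for blue, so P[monochromatic] = 2·(1/2)^10 = 2^{1 − 10} = 1/512.
Summing: E[X] = C(15, 5) · 2^{1 − 10} = 3003 · 1/512 = 3003/512.
Numerically: E[X] ≈ 5.8652.

E[X] = C(15,5)·2^(1−C(5,2)) = 3003/512 ≈ 5.8652.


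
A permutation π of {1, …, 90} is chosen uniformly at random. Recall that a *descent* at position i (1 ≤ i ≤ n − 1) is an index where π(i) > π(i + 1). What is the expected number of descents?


Write X = Σ X_I over i = 1, …, 89, with X_I the indicator of one descent.
There are 89 indicators.
For each fixed i, the pair (π(i), π(i+1)) is a uniformly random ordered pair of distinct values from {1, …, 90}; by symmetry P[π(i) > π(i+1)] = 1/2.
By linearity: E[X] = 89 · (1/2) = (90 − 1) · (1/2) = 89/2 ≈ 44.5000.

E[X] = 89/2 = 44.5000.


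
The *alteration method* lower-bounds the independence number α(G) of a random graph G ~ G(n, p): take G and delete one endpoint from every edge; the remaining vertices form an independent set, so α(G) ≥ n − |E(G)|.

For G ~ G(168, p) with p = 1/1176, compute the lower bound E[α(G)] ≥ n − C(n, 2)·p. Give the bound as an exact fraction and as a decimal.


E[|E(G)|] = C(168, 2)·p = 14028 · (1/1176) = 167/14.
E[α(G)] ≥ n − E[|E(G)|] = 168 − 167/14 = 2185/14.
Numerically: ≈ 156.07143.
(This is only a lower bound; the true E[α(G)] may be larger.)

E[α(G)] ≥ 2185/14 ≈ 156.07143.


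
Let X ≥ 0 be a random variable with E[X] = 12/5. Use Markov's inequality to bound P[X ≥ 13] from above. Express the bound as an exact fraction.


μ = E[X] = 12/5, a = 13.
Markov: P[X ≥ 13] ≤ μ/a = (12/5)/13 = 12/65.
Numerically: ≈ 0.185.
(Since a = 13 > μ = 2.400, the bound 12/65 is < 1 and informative.)

P[X ≥ 13] ≤ 12/65 ≈ 0.185.


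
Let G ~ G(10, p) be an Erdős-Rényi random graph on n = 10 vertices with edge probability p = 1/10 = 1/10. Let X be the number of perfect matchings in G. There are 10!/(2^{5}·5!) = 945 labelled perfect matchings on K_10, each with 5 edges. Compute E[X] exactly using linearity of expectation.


K_10 has 10!/(2^{5}·5!) = 945 labelled perfect matchings.
For each such perfect matching H, let X_H = 1 if all 5 edges of H are present in G. Then P[X_H = 1] = p^{5} = (1/10)^{5} = 1/100000.
Summing the indicators: E[X] = Σ_H E[X_H] = 945 · p^{5} = 945 · 1/100000 = 189/20000.
Numerically: E[X] ≈ 0.00945.

E[X] = 945 · (1/10)^{5} = 189/20000 ≈ 0.00945.


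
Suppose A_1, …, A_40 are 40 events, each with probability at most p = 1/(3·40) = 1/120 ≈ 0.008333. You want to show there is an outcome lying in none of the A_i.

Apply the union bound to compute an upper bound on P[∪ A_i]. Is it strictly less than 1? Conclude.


Union bound: P[∪_{i=1}^{40} A_i] ≤ Σ_i P[A_i] ≤ 40·p = 40·(1/120) = 1/3.
Numerically: 1/3 ≈ 0.333333.
Is 1/3 < 1? YES.
Since P[∪ A_i] ≤ 1/3 < 1, the complement has P[∩ A_i^c] ≥ 1 − 1/3 = 2/3 > 0, so some outcome avoids every A_i.

40·p = 1/3 ≈ 0.333333; existence CERTIFIED by the union bound.


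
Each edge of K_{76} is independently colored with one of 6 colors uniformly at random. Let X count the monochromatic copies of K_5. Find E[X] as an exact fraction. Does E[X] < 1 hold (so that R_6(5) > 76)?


E[X] = C(76, 5) · 6^{1 − 10} = 18474840 · 6^{−9} = 18474840/10077696.
As a reduced fraction: E[X] = 256595/139968 ≈ 1.833.
Is E[X] < 1? NO.
Since E[X] ≥ 1, the first-moment bound is inconclusive at n = 76; it does NOT by itself certify R_6(5) > 76.

E[X] = 256595/139968 ≈ 1.833; E[X] ≥ 1; first-moment method inconclusive here.


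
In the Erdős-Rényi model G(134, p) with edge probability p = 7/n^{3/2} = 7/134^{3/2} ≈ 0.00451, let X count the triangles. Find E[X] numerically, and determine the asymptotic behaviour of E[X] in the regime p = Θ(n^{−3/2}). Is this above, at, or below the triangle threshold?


Number of potential triangles: C(134, 3) = 392084.
Each occurs with probability p³ ≈ (0.00451)³ ≈ 9.19015e-08.
By linearity: E[X] = C(134, 3)·p³ ≈ 392084 · 9.19015e-08 ≈ 0.036.
Since α = 3/2 > 1, p = c/n^{3/2} = o(1/n) is below the triangle threshold p ~ 1/n. Asymptotically E[X] ~ (c³/6)·n^{3(1−α)} = (7³/6)·n^{-1.5} → 0, so by Markov's inequality G has no triangles w.h.p.

E[X] ≈ 0.036; in regime p = Θ(1/n^{3/2}) E[X] tends to 0 (below the triangle threshold p ~ 1/n).


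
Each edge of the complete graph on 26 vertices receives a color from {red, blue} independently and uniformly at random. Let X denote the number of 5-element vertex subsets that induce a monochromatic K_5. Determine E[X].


Let X = Σ_S X_S over the C(26, 5) = 65780 subsets S of size 5, where X_S = 1 if the K_5 on S is monochromatic.
For a fixed S, the K_5 on S has C(5, 2) = 10 edges. P[all 10 edges red] = (1/2)^10, and likewise for blue, so P[monochromatic] = 2·(1/2)^10 = 2^{1 − 10} = 1/512.
By linearity of expectation: E[X] = C(26, 5) · 2^{1 − 10} = 65780 · 1/512 = 16445/128.
Numerically: E[X] ≈ 128.4766.

E[X] = C(26,5)·2^(1−C(5,2)) = 16445/128 ≈ 128.4766.


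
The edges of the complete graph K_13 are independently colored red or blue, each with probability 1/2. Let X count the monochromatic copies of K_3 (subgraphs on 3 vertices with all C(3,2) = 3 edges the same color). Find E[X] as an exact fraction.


Let X = Σ_S X_S over the C(13, 3) = 286 subsets S of size 3, where X_S = 1 if the K_3 on S is monochromatic.
For a fixed S, the K_3 on S has C(3, 2) = 3 edges. P[all 3 edges red] = (1/2)^3, and likewise for blue, so P[monochromatic] = 2·(1/2)^3 = 2^{1 − 3} = 1/4.
Summing: E[X] = C(13, 3) · 2^{1 − 3} = 286 · 1/4 = 143/2.
Numerically: E[X] ≈ 71.500.

E[X] = C(13,3)·2^(1−C(3,2)) = 143/2 ≈ 71.500.


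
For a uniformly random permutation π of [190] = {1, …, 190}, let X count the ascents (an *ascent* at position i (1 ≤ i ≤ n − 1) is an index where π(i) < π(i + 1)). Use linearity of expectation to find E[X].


Write X = Σ X_I over i = 1, …, 189, with X_I the indicator of one ascent.
There are 189 indicators.
For each fixed i, the pair (π(i), π(i+1)) is a uniformly random ordered pair of distinct values from {1, …, 190}; by symmetry P[π(i) < π(i+1)] = 1/2.
By linearity: E[X] = 189 · (1/2) = (190 − 1) · (1/2) = 189/2 ≈ 94.50000.

E[X] = 189/2 = 94.50000.


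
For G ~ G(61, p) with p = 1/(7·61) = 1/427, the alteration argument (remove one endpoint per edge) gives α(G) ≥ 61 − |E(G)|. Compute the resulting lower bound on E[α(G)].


E[|E(G)|] = C(61, 2)·p = 1830 · (1/427) = 30/7.
E[α(G)] ≥ n − E[|E(G)|] = 61 − 30/7 = 397/7.
Numerically: ≈ 56.714.
(This is only a lower bound; the true E[α(G)] may be larger.)

E[α(G)] ≥ 397/7 ≈ 56.714.


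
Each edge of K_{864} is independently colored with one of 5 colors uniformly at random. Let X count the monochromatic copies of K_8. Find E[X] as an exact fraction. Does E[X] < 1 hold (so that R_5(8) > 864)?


E[X] = C(864, 8) · 5^{1 − 28} = 7455455062926006708 · 5^{−27} = 7455455062926006708/7450580596923828125.
As a reduced fraction: E[X] = 7455455062926006708/7450580596923828125 ≈ 1.0006542.
Is E[X] < 1? NO.
Since E[X] ≥ 1, the first-moment bound is inconclusive at n = 864; it does NOT by itself certify R_5(8) > 864.

E[X] = 7455455062926006708/7450580596923828125 ≈ 1.0006542; E[X] ≥ 1; first-moment method inconclusive here.
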